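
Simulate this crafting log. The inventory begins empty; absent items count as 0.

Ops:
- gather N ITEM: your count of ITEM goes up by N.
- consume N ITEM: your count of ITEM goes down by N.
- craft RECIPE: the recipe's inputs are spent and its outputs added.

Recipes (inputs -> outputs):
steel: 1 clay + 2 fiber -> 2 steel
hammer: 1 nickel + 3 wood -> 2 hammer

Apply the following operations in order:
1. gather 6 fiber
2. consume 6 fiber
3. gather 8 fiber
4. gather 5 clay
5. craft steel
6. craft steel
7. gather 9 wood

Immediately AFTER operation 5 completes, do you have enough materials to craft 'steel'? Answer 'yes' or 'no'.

After 1 (gather 6 fiber): fiber=6
After 2 (consume 6 fiber): (empty)
After 3 (gather 8 fiber): fiber=8
After 4 (gather 5 clay): clay=5 fiber=8
After 5 (craft steel): clay=4 fiber=6 steel=2

Answer: yes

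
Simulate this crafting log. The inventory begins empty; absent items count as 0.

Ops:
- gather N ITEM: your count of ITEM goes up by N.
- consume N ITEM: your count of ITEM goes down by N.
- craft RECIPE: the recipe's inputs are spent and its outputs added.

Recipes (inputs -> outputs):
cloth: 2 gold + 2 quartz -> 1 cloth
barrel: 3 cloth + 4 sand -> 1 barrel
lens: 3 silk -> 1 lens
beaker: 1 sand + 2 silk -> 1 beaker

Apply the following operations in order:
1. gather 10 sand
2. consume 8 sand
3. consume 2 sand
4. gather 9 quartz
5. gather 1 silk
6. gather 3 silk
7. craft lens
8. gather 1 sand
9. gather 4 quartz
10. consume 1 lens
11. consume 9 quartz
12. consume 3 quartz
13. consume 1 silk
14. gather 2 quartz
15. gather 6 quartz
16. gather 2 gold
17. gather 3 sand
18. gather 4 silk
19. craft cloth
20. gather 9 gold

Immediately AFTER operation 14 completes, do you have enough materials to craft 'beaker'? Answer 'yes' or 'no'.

Answer: no

Derivation:
After 1 (gather 10 sand): sand=10
After 2 (consume 8 sand): sand=2
After 3 (consume 2 sand): (empty)
After 4 (gather 9 quartz): quartz=9
After 5 (gather 1 silk): quartz=9 silk=1
After 6 (gather 3 silk): quartz=9 silk=4
After 7 (craft lens): lens=1 quartz=9 silk=1
After 8 (gather 1 sand): lens=1 quartz=9 sand=1 silk=1
After 9 (gather 4 quartz): lens=1 quartz=13 sand=1 silk=1
After 10 (consume 1 lens): quartz=13 sand=1 silk=1
After 11 (consume 9 quartz): quartz=4 sand=1 silk=1
After 12 (consume 3 quartz): quartz=1 sand=1 silk=1
After 13 (consume 1 silk): quartz=1 sand=1
After 14 (gather 2 quartz): quartz=3 sand=1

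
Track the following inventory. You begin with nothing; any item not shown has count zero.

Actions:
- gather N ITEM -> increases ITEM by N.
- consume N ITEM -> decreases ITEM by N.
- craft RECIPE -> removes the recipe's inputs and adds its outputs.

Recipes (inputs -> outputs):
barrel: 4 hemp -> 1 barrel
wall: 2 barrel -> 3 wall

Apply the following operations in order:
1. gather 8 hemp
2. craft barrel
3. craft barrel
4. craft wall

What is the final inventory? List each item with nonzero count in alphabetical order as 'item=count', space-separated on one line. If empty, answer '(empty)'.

Answer: wall=3

Derivation:
After 1 (gather 8 hemp): hemp=8
After 2 (craft barrel): barrel=1 hemp=4
After 3 (craft barrel): barrel=2
After 4 (craft wall): wall=3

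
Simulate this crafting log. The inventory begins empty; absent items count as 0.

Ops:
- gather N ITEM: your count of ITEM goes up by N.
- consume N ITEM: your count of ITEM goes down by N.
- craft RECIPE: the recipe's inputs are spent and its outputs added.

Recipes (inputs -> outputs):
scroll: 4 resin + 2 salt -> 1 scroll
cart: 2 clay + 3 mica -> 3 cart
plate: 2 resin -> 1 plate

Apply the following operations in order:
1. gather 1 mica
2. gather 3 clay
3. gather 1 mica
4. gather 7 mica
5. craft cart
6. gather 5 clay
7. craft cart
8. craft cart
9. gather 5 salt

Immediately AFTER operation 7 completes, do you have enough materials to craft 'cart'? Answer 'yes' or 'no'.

Answer: yes

Derivation:
After 1 (gather 1 mica): mica=1
After 2 (gather 3 clay): clay=3 mica=1
After 3 (gather 1 mica): clay=3 mica=2
After 4 (gather 7 mica): clay=3 mica=9
After 5 (craft cart): cart=3 clay=1 mica=6
After 6 (gather 5 clay): cart=3 clay=6 mica=6
After 7 (craft cart): cart=6 clay=4 mica=3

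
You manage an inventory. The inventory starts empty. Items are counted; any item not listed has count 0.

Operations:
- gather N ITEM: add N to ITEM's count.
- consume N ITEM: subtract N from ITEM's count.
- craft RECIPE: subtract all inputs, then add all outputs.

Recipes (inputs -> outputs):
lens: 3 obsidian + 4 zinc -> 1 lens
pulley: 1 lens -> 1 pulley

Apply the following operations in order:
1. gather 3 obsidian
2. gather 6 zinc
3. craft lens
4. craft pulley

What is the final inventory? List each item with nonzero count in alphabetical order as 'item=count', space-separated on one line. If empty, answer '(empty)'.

After 1 (gather 3 obsidian): obsidian=3
After 2 (gather 6 zinc): obsidian=3 zinc=6
After 3 (craft lens): lens=1 zinc=2
After 4 (craft pulley): pulley=1 zinc=2

Answer: pulley=1 zinc=2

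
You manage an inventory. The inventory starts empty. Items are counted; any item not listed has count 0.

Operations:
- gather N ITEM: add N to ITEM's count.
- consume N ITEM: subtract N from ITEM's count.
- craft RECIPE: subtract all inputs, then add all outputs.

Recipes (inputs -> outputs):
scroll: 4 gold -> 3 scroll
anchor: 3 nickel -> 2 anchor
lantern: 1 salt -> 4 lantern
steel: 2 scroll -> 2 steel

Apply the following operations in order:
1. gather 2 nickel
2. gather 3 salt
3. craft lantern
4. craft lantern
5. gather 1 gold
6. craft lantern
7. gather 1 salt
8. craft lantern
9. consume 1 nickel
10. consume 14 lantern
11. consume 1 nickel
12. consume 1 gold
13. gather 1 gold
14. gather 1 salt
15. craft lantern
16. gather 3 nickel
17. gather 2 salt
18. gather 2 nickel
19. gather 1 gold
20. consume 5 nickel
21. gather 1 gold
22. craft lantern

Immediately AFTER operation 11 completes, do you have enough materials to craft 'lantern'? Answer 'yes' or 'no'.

Answer: no

Derivation:
After 1 (gather 2 nickel): nickel=2
After 2 (gather 3 salt): nickel=2 salt=3
After 3 (craft lantern): lantern=4 nickel=2 salt=2
After 4 (craft lantern): lantern=8 nickel=2 salt=1
After 5 (gather 1 gold): gold=1 lantern=8 nickel=2 salt=1
After 6 (craft lantern): gold=1 lantern=12 nickel=2
After 7 (gather 1 salt): gold=1 lantern=12 nickel=2 salt=1
After 8 (craft lantern): gold=1 lantern=16 nickel=2
After 9 (consume 1 nickel): gold=1 lantern=16 nickel=1
After 10 (consume 14 lantern): gold=1 lantern=2 nickel=1
After 11 (consume 1 nickel): gold=1 lantern=2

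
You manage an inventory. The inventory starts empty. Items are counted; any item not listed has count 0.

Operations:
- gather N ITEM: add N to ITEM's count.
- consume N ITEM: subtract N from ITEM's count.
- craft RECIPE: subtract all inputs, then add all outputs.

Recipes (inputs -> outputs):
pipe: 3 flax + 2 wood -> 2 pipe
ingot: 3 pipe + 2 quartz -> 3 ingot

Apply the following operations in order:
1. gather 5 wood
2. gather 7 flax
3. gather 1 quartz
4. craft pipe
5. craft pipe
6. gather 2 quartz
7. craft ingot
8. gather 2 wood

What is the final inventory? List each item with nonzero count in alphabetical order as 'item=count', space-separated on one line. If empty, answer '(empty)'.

Answer: flax=1 ingot=3 pipe=1 quartz=1 wood=3

Derivation:
After 1 (gather 5 wood): wood=5
After 2 (gather 7 flax): flax=7 wood=5
After 3 (gather 1 quartz): flax=7 quartz=1 wood=5
After 4 (craft pipe): flax=4 pipe=2 quartz=1 wood=3
After 5 (craft pipe): flax=1 pipe=4 quartz=1 wood=1
After 6 (gather 2 quartz): flax=1 pipe=4 quartz=3 wood=1
After 7 (craft ingot): flax=1 ingot=3 pipe=1 quartz=1 wood=1
After 8 (gather 2 wood): flax=1 ingot=3 pipe=1 quartz=1 wood=3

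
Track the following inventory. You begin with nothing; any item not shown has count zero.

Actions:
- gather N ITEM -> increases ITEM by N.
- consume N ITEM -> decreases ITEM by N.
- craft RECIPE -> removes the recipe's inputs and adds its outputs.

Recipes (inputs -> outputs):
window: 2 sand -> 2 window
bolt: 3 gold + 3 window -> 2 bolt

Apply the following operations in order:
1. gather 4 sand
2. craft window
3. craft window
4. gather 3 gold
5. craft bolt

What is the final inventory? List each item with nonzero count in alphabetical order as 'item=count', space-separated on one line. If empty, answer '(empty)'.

Answer: bolt=2 window=1

Derivation:
After 1 (gather 4 sand): sand=4
After 2 (craft window): sand=2 window=2
After 3 (craft window): window=4
After 4 (gather 3 gold): gold=3 window=4
After 5 (craft bolt): bolt=2 window=1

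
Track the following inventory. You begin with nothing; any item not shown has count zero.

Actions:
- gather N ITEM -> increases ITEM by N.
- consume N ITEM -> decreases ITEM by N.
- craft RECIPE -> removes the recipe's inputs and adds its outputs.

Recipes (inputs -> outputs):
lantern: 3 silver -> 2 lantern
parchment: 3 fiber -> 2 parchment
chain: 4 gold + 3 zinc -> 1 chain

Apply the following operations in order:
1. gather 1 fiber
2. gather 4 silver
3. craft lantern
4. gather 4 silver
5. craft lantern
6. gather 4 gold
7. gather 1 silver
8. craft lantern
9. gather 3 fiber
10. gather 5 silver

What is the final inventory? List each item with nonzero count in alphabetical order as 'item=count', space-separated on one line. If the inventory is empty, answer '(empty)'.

After 1 (gather 1 fiber): fiber=1
After 2 (gather 4 silver): fiber=1 silver=4
After 3 (craft lantern): fiber=1 lantern=2 silver=1
After 4 (gather 4 silver): fiber=1 lantern=2 silver=5
After 5 (craft lantern): fiber=1 lantern=4 silver=2
After 6 (gather 4 gold): fiber=1 gold=4 lantern=4 silver=2
After 7 (gather 1 silver): fiber=1 gold=4 lantern=4 silver=3
After 8 (craft lantern): fiber=1 gold=4 lantern=6
After 9 (gather 3 fiber): fiber=4 gold=4 lantern=6
After 10 (gather 5 silver): fiber=4 gold=4 lantern=6 silver=5

Answer: fiber=4 gold=4 lantern=6 silver=5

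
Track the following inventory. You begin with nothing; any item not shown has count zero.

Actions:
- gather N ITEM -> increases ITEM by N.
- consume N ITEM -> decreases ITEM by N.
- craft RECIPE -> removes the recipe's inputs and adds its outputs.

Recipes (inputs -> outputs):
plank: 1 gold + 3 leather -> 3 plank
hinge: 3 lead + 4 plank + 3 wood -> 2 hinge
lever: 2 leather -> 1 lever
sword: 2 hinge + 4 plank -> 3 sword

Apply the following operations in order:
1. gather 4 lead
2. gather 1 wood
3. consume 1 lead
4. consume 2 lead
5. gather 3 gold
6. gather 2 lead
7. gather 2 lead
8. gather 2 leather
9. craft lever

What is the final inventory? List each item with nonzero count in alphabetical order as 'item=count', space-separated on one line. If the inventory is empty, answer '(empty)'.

After 1 (gather 4 lead): lead=4
After 2 (gather 1 wood): lead=4 wood=1
After 3 (consume 1 lead): lead=3 wood=1
After 4 (consume 2 lead): lead=1 wood=1
After 5 (gather 3 gold): gold=3 lead=1 wood=1
After 6 (gather 2 lead): gold=3 lead=3 wood=1
After 7 (gather 2 lead): gold=3 lead=5 wood=1
After 8 (gather 2 leather): gold=3 lead=5 leather=2 wood=1
After 9 (craft lever): gold=3 lead=5 lever=1 wood=1

Answer: gold=3 lead=5 lever=1 wood=1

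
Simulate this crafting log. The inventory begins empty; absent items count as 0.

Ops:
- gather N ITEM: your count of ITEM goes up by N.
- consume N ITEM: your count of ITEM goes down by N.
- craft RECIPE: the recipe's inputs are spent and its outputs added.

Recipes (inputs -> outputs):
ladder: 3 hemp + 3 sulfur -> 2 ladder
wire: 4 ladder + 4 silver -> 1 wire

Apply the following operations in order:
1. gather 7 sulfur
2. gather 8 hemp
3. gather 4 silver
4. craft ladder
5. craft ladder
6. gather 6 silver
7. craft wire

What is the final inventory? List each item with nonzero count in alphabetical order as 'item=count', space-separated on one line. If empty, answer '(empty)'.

After 1 (gather 7 sulfur): sulfur=7
After 2 (gather 8 hemp): hemp=8 sulfur=7
After 3 (gather 4 silver): hemp=8 silver=4 sulfur=7
After 4 (craft ladder): hemp=5 ladder=2 silver=4 sulfur=4
After 5 (craft ladder): hemp=2 ladder=4 silver=4 sulfur=1
After 6 (gather 6 silver): hemp=2 ladder=4 silver=10 sulfur=1
After 7 (craft wire): hemp=2 silver=6 sulfur=1 wire=1

Answer: hemp=2 silver=6 sulfur=1 wire=1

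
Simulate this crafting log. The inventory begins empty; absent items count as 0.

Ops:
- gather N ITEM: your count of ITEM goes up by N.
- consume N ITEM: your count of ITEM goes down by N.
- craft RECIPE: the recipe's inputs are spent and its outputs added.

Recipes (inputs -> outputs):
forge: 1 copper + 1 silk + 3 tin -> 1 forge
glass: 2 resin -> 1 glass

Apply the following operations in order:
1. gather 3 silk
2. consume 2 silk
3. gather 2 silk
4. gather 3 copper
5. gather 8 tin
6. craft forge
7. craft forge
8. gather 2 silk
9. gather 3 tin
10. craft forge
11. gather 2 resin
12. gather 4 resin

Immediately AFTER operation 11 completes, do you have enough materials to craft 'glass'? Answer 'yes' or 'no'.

Answer: yes

Derivation:
After 1 (gather 3 silk): silk=3
After 2 (consume 2 silk): silk=1
After 3 (gather 2 silk): silk=3
After 4 (gather 3 copper): copper=3 silk=3
After 5 (gather 8 tin): copper=3 silk=3 tin=8
After 6 (craft forge): copper=2 forge=1 silk=2 tin=5
After 7 (craft forge): copper=1 forge=2 silk=1 tin=2
After 8 (gather 2 silk): copper=1 forge=2 silk=3 tin=2
After 9 (gather 3 tin): copper=1 forge=2 silk=3 tin=5
After 10 (craft forge): forge=3 silk=2 tin=2
After 11 (gather 2 resin): forge=3 resin=2 silk=2 tin=2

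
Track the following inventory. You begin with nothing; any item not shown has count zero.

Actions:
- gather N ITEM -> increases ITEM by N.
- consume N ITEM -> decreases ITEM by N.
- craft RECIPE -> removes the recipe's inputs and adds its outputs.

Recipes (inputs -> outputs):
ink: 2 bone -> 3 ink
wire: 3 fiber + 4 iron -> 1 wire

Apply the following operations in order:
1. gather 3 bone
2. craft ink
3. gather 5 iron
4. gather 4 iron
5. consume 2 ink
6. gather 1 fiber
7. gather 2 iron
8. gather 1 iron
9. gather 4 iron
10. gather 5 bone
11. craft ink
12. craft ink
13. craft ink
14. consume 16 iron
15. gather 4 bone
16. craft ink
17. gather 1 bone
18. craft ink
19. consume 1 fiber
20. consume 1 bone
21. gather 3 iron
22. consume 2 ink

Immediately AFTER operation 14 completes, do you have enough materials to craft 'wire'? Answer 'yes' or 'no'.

After 1 (gather 3 bone): bone=3
After 2 (craft ink): bone=1 ink=3
After 3 (gather 5 iron): bone=1 ink=3 iron=5
After 4 (gather 4 iron): bone=1 ink=3 iron=9
After 5 (consume 2 ink): bone=1 ink=1 iron=9
After 6 (gather 1 fiber): bone=1 fiber=1 ink=1 iron=9
After 7 (gather 2 iron): bone=1 fiber=1 ink=1 iron=11
After 8 (gather 1 iron): bone=1 fiber=1 ink=1 iron=12
After 9 (gather 4 iron): bone=1 fiber=1 ink=1 iron=16
After 10 (gather 5 bone): bone=6 fiber=1 ink=1 iron=16
After 11 (craft ink): bone=4 fiber=1 ink=4 iron=16
After 12 (craft ink): bone=2 fiber=1 ink=7 iron=16
After 13 (craft ink): fiber=1 ink=10 iron=16
After 14 (consume 16 iron): fiber=1 ink=10

Answer: no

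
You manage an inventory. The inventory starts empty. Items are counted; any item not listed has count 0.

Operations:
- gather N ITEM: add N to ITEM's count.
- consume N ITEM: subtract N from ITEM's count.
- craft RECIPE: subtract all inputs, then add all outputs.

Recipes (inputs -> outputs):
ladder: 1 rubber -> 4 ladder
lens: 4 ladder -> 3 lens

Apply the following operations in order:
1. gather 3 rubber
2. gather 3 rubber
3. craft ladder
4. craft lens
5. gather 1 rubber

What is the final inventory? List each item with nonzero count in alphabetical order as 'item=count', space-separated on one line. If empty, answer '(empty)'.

Answer: lens=3 rubber=6

Derivation:
After 1 (gather 3 rubber): rubber=3
After 2 (gather 3 rubber): rubber=6
After 3 (craft ladder): ladder=4 rubber=5
After 4 (craft lens): lens=3 rubber=5
After 5 (gather 1 rubber): lens=3 rubber=6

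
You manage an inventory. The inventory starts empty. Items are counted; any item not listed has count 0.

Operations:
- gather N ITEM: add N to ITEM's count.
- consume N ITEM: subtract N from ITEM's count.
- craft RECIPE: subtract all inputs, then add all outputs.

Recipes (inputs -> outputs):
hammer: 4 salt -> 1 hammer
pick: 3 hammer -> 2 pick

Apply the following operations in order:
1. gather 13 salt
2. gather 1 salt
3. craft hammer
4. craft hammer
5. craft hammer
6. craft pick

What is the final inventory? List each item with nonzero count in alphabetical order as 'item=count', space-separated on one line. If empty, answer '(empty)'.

Answer: pick=2 salt=2

Derivation:
After 1 (gather 13 salt): salt=13
After 2 (gather 1 salt): salt=14
After 3 (craft hammer): hammer=1 salt=10
After 4 (craft hammer): hammer=2 salt=6
After 5 (craft hammer): hammer=3 salt=2
After 6 (craft pick): pick=2 salt=2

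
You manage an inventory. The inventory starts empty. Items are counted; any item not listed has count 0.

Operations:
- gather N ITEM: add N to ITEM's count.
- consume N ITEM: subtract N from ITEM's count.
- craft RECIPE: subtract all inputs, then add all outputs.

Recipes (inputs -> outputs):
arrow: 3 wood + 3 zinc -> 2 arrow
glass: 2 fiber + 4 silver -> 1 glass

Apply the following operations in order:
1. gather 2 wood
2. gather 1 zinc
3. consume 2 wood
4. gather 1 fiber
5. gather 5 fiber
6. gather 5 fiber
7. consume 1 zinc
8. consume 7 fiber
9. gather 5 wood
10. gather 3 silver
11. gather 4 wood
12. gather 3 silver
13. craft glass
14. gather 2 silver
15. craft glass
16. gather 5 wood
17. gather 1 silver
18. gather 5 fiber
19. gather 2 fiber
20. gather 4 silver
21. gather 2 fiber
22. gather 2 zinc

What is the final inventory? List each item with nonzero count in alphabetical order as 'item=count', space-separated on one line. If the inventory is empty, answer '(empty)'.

After 1 (gather 2 wood): wood=2
After 2 (gather 1 zinc): wood=2 zinc=1
After 3 (consume 2 wood): zinc=1
After 4 (gather 1 fiber): fiber=1 zinc=1
After 5 (gather 5 fiber): fiber=6 zinc=1
After 6 (gather 5 fiber): fiber=11 zinc=1
After 7 (consume 1 zinc): fiber=11
After 8 (consume 7 fiber): fiber=4
After 9 (gather 5 wood): fiber=4 wood=5
After 10 (gather 3 silver): fiber=4 silver=3 wood=5
After 11 (gather 4 wood): fiber=4 silver=3 wood=9
After 12 (gather 3 silver): fiber=4 silver=6 wood=9
After 13 (craft glass): fiber=2 glass=1 silver=2 wood=9
After 14 (gather 2 silver): fiber=2 glass=1 silver=4 wood=9
After 15 (craft glass): glass=2 wood=9
After 16 (gather 5 wood): glass=2 wood=14
After 17 (gather 1 silver): glass=2 silver=1 wood=14
After 18 (gather 5 fiber): fiber=5 glass=2 silver=1 wood=14
After 19 (gather 2 fiber): fiber=7 glass=2 silver=1 wood=14
After 20 (gather 4 silver): fiber=7 glass=2 silver=5 wood=14
After 21 (gather 2 fiber): fiber=9 glass=2 silver=5 wood=14
After 22 (gather 2 zinc): fiber=9 glass=2 silver=5 wood=14 zinc=2

Answer: fiber=9 glass=2 silver=5 wood=14 zinc=2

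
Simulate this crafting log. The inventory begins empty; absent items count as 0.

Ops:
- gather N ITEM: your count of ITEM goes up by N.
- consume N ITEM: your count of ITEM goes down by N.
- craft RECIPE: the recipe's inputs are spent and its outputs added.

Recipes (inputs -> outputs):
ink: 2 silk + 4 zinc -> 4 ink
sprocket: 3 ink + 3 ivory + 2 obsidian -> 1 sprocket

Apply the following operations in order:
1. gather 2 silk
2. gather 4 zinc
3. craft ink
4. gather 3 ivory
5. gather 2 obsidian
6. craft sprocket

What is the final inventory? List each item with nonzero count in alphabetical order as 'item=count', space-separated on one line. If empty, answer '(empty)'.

After 1 (gather 2 silk): silk=2
After 2 (gather 4 zinc): silk=2 zinc=4
After 3 (craft ink): ink=4
After 4 (gather 3 ivory): ink=4 ivory=3
After 5 (gather 2 obsidian): ink=4 ivory=3 obsidian=2
After 6 (craft sprocket): ink=1 sprocket=1

Answer: ink=1 sprocket=1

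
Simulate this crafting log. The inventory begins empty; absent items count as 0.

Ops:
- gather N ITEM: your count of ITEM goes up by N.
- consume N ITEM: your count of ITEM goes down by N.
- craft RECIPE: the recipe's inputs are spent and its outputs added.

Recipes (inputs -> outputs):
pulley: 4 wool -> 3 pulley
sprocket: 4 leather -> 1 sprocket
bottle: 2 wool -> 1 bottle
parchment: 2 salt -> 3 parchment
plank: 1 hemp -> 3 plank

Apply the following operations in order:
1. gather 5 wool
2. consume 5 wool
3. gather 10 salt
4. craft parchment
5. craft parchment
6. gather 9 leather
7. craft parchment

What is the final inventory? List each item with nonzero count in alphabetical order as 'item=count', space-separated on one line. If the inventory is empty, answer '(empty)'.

Answer: leather=9 parchment=9 salt=4

Derivation:
After 1 (gather 5 wool): wool=5
After 2 (consume 5 wool): (empty)
After 3 (gather 10 salt): salt=10
After 4 (craft parchment): parchment=3 salt=8
After 5 (craft parchment): parchment=6 salt=6
After 6 (gather 9 leather): leather=9 parchment=6 salt=6
After 7 (craft parchment): leather=9 parchment=9 salt=4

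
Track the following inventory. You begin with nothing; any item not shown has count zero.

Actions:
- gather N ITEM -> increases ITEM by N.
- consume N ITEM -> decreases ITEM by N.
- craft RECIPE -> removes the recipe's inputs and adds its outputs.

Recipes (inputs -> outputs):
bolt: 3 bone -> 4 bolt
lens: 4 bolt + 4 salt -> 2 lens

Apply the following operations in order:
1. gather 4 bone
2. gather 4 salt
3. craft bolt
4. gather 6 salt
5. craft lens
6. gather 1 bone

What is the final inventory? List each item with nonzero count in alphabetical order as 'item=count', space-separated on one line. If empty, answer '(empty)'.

Answer: bone=2 lens=2 salt=6

Derivation:
After 1 (gather 4 bone): bone=4
After 2 (gather 4 salt): bone=4 salt=4
After 3 (craft bolt): bolt=4 bone=1 salt=4
After 4 (gather 6 salt): bolt=4 bone=1 salt=10
After 5 (craft lens): bone=1 lens=2 salt=6
After 6 (gather 1 bone): bone=2 lens=2 salt=6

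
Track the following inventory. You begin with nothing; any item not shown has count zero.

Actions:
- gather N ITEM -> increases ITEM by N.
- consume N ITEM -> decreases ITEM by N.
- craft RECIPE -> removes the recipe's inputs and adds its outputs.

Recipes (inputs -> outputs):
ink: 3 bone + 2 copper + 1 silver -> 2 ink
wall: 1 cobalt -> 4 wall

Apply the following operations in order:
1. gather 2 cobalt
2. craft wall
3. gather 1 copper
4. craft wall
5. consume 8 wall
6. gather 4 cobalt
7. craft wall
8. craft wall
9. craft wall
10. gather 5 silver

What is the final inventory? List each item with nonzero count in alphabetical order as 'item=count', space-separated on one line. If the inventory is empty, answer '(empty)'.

Answer: cobalt=1 copper=1 silver=5 wall=12

Derivation:
After 1 (gather 2 cobalt): cobalt=2
After 2 (craft wall): cobalt=1 wall=4
After 3 (gather 1 copper): cobalt=1 copper=1 wall=4
After 4 (craft wall): copper=1 wall=8
After 5 (consume 8 wall): copper=1
After 6 (gather 4 cobalt): cobalt=4 copper=1
After 7 (craft wall): cobalt=3 copper=1 wall=4
After 8 (craft wall): cobalt=2 copper=1 wall=8
After 9 (craft wall): cobalt=1 copper=1 wall=12
After 10 (gather 5 silver): cobalt=1 copper=1 silver=5 wall=12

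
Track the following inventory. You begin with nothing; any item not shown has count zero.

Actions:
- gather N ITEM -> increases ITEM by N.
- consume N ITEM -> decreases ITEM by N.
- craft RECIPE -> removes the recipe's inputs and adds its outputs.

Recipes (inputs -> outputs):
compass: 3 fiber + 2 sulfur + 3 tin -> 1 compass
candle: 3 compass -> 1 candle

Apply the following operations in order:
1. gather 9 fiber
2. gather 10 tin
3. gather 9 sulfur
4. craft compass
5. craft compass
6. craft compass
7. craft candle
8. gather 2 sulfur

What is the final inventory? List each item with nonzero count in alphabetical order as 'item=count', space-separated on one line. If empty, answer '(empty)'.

Answer: candle=1 sulfur=5 tin=1

Derivation:
After 1 (gather 9 fiber): fiber=9
After 2 (gather 10 tin): fiber=9 tin=10
After 3 (gather 9 sulfur): fiber=9 sulfur=9 tin=10
After 4 (craft compass): compass=1 fiber=6 sulfur=7 tin=7
After 5 (craft compass): compass=2 fiber=3 sulfur=5 tin=4
After 6 (craft compass): compass=3 sulfur=3 tin=1
After 7 (craft candle): candle=1 sulfur=3 tin=1
After 8 (gather 2 sulfur): candle=1 sulfur=5 tin=1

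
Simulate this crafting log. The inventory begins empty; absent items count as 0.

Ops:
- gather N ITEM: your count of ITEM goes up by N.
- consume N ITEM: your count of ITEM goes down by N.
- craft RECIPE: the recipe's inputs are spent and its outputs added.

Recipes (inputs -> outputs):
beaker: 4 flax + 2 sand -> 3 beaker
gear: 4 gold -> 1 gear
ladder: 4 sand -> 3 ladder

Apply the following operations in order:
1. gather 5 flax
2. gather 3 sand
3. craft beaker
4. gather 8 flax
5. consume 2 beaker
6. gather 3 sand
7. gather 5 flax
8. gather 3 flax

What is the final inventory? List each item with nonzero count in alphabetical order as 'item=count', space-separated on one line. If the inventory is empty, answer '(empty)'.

After 1 (gather 5 flax): flax=5
After 2 (gather 3 sand): flax=5 sand=3
After 3 (craft beaker): beaker=3 flax=1 sand=1
After 4 (gather 8 flax): beaker=3 flax=9 sand=1
After 5 (consume 2 beaker): beaker=1 flax=9 sand=1
After 6 (gather 3 sand): beaker=1 flax=9 sand=4
After 7 (gather 5 flax): beaker=1 flax=14 sand=4
After 8 (gather 3 flax): beaker=1 flax=17 sand=4

Answer: beaker=1 flax=17 sand=4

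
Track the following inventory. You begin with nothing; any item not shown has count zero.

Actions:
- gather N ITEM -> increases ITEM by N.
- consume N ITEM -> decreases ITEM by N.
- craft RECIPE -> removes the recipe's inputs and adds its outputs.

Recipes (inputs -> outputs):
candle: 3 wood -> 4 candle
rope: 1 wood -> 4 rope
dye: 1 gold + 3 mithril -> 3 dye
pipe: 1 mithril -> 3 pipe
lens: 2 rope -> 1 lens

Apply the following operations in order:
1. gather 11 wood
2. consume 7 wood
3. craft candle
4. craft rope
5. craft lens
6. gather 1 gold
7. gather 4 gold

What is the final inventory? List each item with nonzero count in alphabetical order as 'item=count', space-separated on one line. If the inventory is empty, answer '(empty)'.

Answer: candle=4 gold=5 lens=1 rope=2

Derivation:
After 1 (gather 11 wood): wood=11
After 2 (consume 7 wood): wood=4
After 3 (craft candle): candle=4 wood=1
After 4 (craft rope): candle=4 rope=4
After 5 (craft lens): candle=4 lens=1 rope=2
After 6 (gather 1 gold): candle=4 gold=1 lens=1 rope=2
After 7 (gather 4 gold): candle=4 gold=5 lens=1 rope=2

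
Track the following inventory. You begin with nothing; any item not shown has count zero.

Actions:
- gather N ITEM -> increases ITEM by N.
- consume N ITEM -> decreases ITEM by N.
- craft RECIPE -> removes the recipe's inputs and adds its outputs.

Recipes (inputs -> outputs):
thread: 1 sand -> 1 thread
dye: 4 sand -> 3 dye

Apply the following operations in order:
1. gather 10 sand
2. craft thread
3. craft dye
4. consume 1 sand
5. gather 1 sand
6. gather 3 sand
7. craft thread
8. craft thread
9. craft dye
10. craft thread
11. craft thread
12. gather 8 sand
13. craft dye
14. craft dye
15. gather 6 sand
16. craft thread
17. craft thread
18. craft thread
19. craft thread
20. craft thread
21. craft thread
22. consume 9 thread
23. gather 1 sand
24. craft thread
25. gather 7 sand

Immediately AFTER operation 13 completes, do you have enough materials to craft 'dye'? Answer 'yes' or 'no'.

Answer: yes

Derivation:
After 1 (gather 10 sand): sand=10
After 2 (craft thread): sand=9 thread=1
After 3 (craft dye): dye=3 sand=5 thread=1
After 4 (consume 1 sand): dye=3 sand=4 thread=1
After 5 (gather 1 sand): dye=3 sand=5 thread=1
After 6 (gather 3 sand): dye=3 sand=8 thread=1
After 7 (craft thread): dye=3 sand=7 thread=2
After 8 (craft thread): dye=3 sand=6 thread=3
After 9 (craft dye): dye=6 sand=2 thread=3
After 10 (craft thread): dye=6 sand=1 thread=4
After 11 (craft thread): dye=6 thread=5
After 12 (gather 8 sand): dye=6 sand=8 thread=5
After 13 (craft dye): dye=9 sand=4 thread=5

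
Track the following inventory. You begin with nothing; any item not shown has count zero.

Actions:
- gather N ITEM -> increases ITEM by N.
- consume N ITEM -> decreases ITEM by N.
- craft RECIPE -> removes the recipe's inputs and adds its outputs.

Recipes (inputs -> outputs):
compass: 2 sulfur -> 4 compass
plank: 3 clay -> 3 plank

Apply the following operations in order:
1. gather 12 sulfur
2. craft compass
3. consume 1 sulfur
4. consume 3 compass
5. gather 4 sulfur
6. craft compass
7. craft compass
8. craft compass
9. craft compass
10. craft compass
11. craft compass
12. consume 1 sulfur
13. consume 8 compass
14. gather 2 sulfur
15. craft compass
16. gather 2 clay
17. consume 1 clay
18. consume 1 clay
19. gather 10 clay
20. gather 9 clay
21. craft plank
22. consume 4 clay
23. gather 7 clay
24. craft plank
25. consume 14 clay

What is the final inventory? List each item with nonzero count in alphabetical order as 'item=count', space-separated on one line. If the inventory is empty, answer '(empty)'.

After 1 (gather 12 sulfur): sulfur=12
After 2 (craft compass): compass=4 sulfur=10
After 3 (consume 1 sulfur): compass=4 sulfur=9
After 4 (consume 3 compass): compass=1 sulfur=9
After 5 (gather 4 sulfur): compass=1 sulfur=13
After 6 (craft compass): compass=5 sulfur=11
After 7 (craft compass): compass=9 sulfur=9
After 8 (craft compass): compass=13 sulfur=7
After 9 (craft compass): compass=17 sulfur=5
After 10 (craft compass): compass=21 sulfur=3
After 11 (craft compass): compass=25 sulfur=1
After 12 (consume 1 sulfur): compass=25
After 13 (consume 8 compass): compass=17
After 14 (gather 2 sulfur): compass=17 sulfur=2
After 15 (craft compass): compass=21
After 16 (gather 2 clay): clay=2 compass=21
After 17 (consume 1 clay): clay=1 compass=21
After 18 (consume 1 clay): compass=21
After 19 (gather 10 clay): clay=10 compass=21
After 20 (gather 9 clay): clay=19 compass=21
After 21 (craft plank): clay=16 compass=21 plank=3
After 22 (consume 4 clay): clay=12 compass=21 plank=3
After 23 (gather 7 clay): clay=19 compass=21 plank=3
After 24 (craft plank): clay=16 compass=21 plank=6
After 25 (consume 14 clay): clay=2 compass=21 plank=6

Answer: clay=2 compass=21 plank=6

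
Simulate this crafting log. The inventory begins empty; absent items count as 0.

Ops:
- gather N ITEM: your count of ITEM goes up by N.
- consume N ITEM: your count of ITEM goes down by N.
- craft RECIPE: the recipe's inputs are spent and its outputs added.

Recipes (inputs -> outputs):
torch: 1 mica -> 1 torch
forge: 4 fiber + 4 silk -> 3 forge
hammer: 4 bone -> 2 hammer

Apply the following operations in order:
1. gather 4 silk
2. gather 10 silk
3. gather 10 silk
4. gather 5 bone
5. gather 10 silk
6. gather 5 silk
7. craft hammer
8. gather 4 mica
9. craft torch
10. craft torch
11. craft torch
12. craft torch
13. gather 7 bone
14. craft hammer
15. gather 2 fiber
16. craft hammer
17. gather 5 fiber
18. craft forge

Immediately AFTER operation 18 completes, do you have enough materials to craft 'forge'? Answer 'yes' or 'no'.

Answer: no

Derivation:
After 1 (gather 4 silk): silk=4
After 2 (gather 10 silk): silk=14
After 3 (gather 10 silk): silk=24
After 4 (gather 5 bone): bone=5 silk=24
After 5 (gather 10 silk): bone=5 silk=34
After 6 (gather 5 silk): bone=5 silk=39
After 7 (craft hammer): bone=1 hammer=2 silk=39
After 8 (gather 4 mica): bone=1 hammer=2 mica=4 silk=39
After 9 (craft torch): bone=1 hammer=2 mica=3 silk=39 torch=1
After 10 (craft torch): bone=1 hammer=2 mica=2 silk=39 torch=2
After 11 (craft torch): bone=1 hammer=2 mica=1 silk=39 torch=3
After 12 (craft torch): bone=1 hammer=2 silk=39 torch=4
After 13 (gather 7 bone): bone=8 hammer=2 silk=39 torch=4
After 14 (craft hammer): bone=4 hammer=4 silk=39 torch=4
After 15 (gather 2 fiber): bone=4 fiber=2 hammer=4 silk=39 torch=4
After 16 (craft hammer): fiber=2 hammer=6 silk=39 torch=4
After 17 (gather 5 fiber): fiber=7 hammer=6 silk=39 torch=4
After 18 (craft forge): fiber=3 forge=3 hammer=6 silk=35 torch=4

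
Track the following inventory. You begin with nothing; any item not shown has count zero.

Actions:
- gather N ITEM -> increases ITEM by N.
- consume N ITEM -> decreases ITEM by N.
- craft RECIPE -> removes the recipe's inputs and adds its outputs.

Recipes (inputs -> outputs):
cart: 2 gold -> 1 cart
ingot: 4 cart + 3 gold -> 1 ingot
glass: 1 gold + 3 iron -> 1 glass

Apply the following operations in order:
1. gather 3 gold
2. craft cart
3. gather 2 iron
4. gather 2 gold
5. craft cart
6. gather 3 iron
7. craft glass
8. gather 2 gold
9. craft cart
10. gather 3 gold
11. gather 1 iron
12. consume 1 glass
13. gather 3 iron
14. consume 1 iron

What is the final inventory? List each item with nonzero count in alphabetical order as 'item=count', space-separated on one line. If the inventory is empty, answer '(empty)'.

After 1 (gather 3 gold): gold=3
After 2 (craft cart): cart=1 gold=1
After 3 (gather 2 iron): cart=1 gold=1 iron=2
After 4 (gather 2 gold): cart=1 gold=3 iron=2
After 5 (craft cart): cart=2 gold=1 iron=2
After 6 (gather 3 iron): cart=2 gold=1 iron=5
After 7 (craft glass): cart=2 glass=1 iron=2
After 8 (gather 2 gold): cart=2 glass=1 gold=2 iron=2
After 9 (craft cart): cart=3 glass=1 iron=2
After 10 (gather 3 gold): cart=3 glass=1 gold=3 iron=2
After 11 (gather 1 iron): cart=3 glass=1 gold=3 iron=3
After 12 (consume 1 glass): cart=3 gold=3 iron=3
After 13 (gather 3 iron): cart=3 gold=3 iron=6
After 14 (consume 1 iron): cart=3 gold=3 iron=5

Answer: cart=3 gold=3 iron=5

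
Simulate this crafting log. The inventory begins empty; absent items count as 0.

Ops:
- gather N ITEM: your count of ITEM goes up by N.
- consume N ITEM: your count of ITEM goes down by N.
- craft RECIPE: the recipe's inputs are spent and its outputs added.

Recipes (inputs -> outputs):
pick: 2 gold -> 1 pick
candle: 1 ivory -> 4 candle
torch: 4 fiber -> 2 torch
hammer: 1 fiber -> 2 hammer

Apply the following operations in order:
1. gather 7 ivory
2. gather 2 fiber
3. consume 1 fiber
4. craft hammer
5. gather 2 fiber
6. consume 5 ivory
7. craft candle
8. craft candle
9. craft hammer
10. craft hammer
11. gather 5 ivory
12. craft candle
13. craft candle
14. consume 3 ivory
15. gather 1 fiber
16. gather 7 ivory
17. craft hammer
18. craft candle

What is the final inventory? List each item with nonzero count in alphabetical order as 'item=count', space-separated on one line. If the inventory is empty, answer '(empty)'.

After 1 (gather 7 ivory): ivory=7
After 2 (gather 2 fiber): fiber=2 ivory=7
After 3 (consume 1 fiber): fiber=1 ivory=7
After 4 (craft hammer): hammer=2 ivory=7
After 5 (gather 2 fiber): fiber=2 hammer=2 ivory=7
After 6 (consume 5 ivory): fiber=2 hammer=2 ivory=2
After 7 (craft candle): candle=4 fiber=2 hammer=2 ivory=1
After 8 (craft candle): candle=8 fiber=2 hammer=2
After 9 (craft hammer): candle=8 fiber=1 hammer=4
After 10 (craft hammer): candle=8 hammer=6
After 11 (gather 5 ivory): candle=8 hammer=6 ivory=5
After 12 (craft candle): candle=12 hammer=6 ivory=4
After 13 (craft candle): candle=16 hammer=6 ivory=3
After 14 (consume 3 ivory): candle=16 hammer=6
After 15 (gather 1 fiber): candle=16 fiber=1 hammer=6
After 16 (gather 7 ivory): candle=16 fiber=1 hammer=6 ivory=7
After 17 (craft hammer): candle=16 hammer=8 ivory=7
After 18 (craft candle): candle=20 hammer=8 ivory=6

Answer: candle=20 hammer=8 ivory=6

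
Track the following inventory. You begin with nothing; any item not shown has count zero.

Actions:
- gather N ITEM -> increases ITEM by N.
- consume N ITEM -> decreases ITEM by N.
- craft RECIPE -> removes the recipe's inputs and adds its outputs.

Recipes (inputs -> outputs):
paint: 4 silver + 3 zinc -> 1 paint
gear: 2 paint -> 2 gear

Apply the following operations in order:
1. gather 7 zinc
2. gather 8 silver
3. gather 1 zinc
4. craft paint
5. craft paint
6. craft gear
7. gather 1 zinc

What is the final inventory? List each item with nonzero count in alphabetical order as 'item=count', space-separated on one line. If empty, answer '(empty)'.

After 1 (gather 7 zinc): zinc=7
After 2 (gather 8 silver): silver=8 zinc=7
After 3 (gather 1 zinc): silver=8 zinc=8
After 4 (craft paint): paint=1 silver=4 zinc=5
After 5 (craft paint): paint=2 zinc=2
After 6 (craft gear): gear=2 zinc=2
After 7 (gather 1 zinc): gear=2 zinc=3

Answer: gear=2 zinc=3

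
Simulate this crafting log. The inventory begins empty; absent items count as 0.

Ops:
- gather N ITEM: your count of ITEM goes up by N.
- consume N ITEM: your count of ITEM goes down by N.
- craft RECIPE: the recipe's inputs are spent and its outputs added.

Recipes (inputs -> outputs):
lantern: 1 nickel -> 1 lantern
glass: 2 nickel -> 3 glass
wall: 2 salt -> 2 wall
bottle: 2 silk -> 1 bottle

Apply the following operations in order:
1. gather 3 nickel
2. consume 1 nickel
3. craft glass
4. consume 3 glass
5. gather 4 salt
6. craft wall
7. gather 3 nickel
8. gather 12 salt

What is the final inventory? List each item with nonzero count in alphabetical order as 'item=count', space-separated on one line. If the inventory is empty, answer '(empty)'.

After 1 (gather 3 nickel): nickel=3
After 2 (consume 1 nickel): nickel=2
After 3 (craft glass): glass=3
After 4 (consume 3 glass): (empty)
After 5 (gather 4 salt): salt=4
After 6 (craft wall): salt=2 wall=2
After 7 (gather 3 nickel): nickel=3 salt=2 wall=2
After 8 (gather 12 salt): nickel=3 salt=14 wall=2

Answer: nickel=3 salt=14 wall=2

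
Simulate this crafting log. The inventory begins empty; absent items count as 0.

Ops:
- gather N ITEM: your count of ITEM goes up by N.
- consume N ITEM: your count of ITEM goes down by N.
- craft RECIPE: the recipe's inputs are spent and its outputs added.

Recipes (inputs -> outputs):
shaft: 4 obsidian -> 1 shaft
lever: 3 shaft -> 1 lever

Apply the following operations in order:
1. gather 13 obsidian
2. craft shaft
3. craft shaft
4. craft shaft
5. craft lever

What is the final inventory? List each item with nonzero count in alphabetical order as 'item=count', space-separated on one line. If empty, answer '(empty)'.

After 1 (gather 13 obsidian): obsidian=13
After 2 (craft shaft): obsidian=9 shaft=1
After 3 (craft shaft): obsidian=5 shaft=2
After 4 (craft shaft): obsidian=1 shaft=3
After 5 (craft lever): lever=1 obsidian=1

Answer: lever=1 obsidian=1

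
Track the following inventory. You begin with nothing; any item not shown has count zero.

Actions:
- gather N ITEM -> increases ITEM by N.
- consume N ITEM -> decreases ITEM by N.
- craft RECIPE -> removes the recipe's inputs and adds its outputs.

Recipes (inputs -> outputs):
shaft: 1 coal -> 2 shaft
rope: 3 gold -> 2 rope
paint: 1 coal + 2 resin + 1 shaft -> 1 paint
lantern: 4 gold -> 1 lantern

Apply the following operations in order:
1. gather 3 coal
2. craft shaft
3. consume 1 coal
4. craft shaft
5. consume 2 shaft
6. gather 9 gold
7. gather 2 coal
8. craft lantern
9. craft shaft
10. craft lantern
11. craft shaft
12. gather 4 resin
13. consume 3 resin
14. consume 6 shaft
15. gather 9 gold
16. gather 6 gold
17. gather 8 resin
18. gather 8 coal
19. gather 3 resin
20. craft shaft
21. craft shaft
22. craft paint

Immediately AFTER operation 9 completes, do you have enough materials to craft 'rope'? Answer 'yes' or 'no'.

After 1 (gather 3 coal): coal=3
After 2 (craft shaft): coal=2 shaft=2
After 3 (consume 1 coal): coal=1 shaft=2
After 4 (craft shaft): shaft=4
After 5 (consume 2 shaft): shaft=2
After 6 (gather 9 gold): gold=9 shaft=2
After 7 (gather 2 coal): coal=2 gold=9 shaft=2
After 8 (craft lantern): coal=2 gold=5 lantern=1 shaft=2
After 9 (craft shaft): coal=1 gold=5 lantern=1 shaft=4

Answer: yes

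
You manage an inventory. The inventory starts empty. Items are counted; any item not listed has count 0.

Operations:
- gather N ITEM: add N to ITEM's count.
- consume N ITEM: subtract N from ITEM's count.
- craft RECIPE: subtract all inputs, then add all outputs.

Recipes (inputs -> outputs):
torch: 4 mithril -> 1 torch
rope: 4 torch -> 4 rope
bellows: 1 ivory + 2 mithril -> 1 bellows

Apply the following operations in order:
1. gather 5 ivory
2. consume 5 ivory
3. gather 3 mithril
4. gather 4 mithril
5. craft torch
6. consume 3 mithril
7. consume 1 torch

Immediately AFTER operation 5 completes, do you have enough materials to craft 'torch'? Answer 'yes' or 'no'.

Answer: no

Derivation:
After 1 (gather 5 ivory): ivory=5
After 2 (consume 5 ivory): (empty)
After 3 (gather 3 mithril): mithril=3
After 4 (gather 4 mithril): mithril=7
After 5 (craft torch): mithril=3 torch=1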